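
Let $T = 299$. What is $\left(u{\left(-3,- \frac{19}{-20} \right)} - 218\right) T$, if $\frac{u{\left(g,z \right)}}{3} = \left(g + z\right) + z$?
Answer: $- \frac{661687}{10} \approx -66169.0$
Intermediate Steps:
$u{\left(g,z \right)} = 3 g + 6 z$ ($u{\left(g,z \right)} = 3 \left(\left(g + z\right) + z\right) = 3 \left(g + 2 z\right) = 3 g + 6 z$)
$\left(u{\left(-3,- \frac{19}{-20} \right)} - 218\right) T = \left(\left(3 \left(-3\right) + 6 \left(- \frac{19}{-20}\right)\right) - 218\right) 299 = \left(\left(-9 + 6 \left(\left(-19\right) \left(- \frac{1}{20}\right)\right)\right) - 218\right) 299 = \left(\left(-9 + 6 \cdot \frac{19}{20}\right) - 218\right) 299 = \left(\left(-9 + \frac{57}{10}\right) - 218\right) 299 = \left(- \frac{33}{10} - 218\right) 299 = \left(- \frac{2213}{10}\right) 299 = - \frac{661687}{10}$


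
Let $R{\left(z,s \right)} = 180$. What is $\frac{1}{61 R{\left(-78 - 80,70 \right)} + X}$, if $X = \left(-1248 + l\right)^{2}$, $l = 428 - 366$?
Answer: $\frac{1}{1417576} \approx 7.0543 \cdot 10^{-7}$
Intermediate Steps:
$l = 62$
$X = 1406596$ ($X = \left(-1248 + 62\right)^{2} = \left(-1186\right)^{2} = 1406596$)
$\frac{1}{61 R{\left(-78 - 80,70 \right)} + X} = \frac{1}{61 \cdot 180 + 1406596} = \frac{1}{10980 + 1406596} = \frac{1}{1417576}$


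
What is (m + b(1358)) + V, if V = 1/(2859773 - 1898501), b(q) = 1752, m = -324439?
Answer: -310189977863/961272 ≈ -3.2269e+5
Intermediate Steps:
V = 1/961272 ≈ 1.0403e-6
(m + b(1358)) + V = (-324439 + 1752) + 1/961272 = -322687 + 1/961272 = -310189977863/961272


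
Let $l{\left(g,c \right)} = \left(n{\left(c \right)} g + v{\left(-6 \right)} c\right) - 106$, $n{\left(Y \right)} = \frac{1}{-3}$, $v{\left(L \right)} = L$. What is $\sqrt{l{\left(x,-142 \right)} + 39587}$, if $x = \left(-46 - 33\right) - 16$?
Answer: $\frac{\sqrt{363282}}{3} \approx 200.91$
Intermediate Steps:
$n{\left(Y \right)} = - \frac{1}{3}$
$x = -95$ ($x = -79 - 16 = -95$)
$l{\left(g,c \right)} = -106 - 6 c - \frac{g}{3}$ ($l{\left(g,c \right)} = \left(- \frac{g}{3} - 6 c\right) - 106 = \left(- 6 c - \frac{g}{3}\right) - 106 = -106 - 6 c - \frac{g}{3}$)
$\sqrt{l{\left(x,-142 \right)} + 39587} = \sqrt{\left(-106 - -852 - - \frac{95}{3}\right) + 39587} = \sqrt{\left(-106 + 852 + \frac{95}{3}\right) + 39587} = \sqrt{\frac{2333}{3} + 39587} = \sqrt{\frac{121094}{3}} = \frac{\sqrt{363282}}{3}$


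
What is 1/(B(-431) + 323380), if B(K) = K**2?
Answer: 1/509141 ≈ 1.9641e-6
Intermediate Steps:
1/(B(-431) + 323380) = 1/((-431)**2 + 323380) = 1/(185761 + 323380) = 1/509141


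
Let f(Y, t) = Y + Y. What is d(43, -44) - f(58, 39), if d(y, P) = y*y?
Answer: 1733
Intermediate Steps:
f(Y, t) = 2*Y
d(y, P) = y**2
d(43, -44) - f(58, 39) = 43**2 - 2*58 = 1849 - 1*116 = 1849 - 116 = 1733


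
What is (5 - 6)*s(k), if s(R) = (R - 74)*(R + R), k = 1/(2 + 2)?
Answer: 295/8 ≈ 36.875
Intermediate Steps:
k = ¼ (k = 1/4 = ¼ ≈ 0.25000)
s(R) = 2*R*(-74 + R) (s(R) = (-74 + R)*(2*R) = 2*R*(-74 + R))
(5 - 6)*s(k) = (5 - 6)*(2*(¼)*(-74 + ¼)) = -2*(-295)/(4*4) = -1*(-295/8) = 295/8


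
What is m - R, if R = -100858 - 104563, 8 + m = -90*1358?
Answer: 83193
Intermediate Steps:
m = -122228 (m = -8 - 90*1358 = -8 - 122220 = -122228)
R = -205421
m - R = -122228 - 1*(-205421) = -122228 + 205421 = 83193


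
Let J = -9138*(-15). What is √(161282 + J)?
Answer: 4*√18647 ≈ 546.22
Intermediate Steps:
J = 137070
√(161282 + J) = √(161282 + 137070) = √298352 = 4*√18647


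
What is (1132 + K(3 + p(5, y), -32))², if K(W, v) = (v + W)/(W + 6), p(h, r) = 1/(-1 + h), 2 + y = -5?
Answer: 1744649361/1369 ≈ 1.2744e+6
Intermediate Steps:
y = -7 (y = -2 - 5 = -7)
K(W, v) = (W + v)/(6 + W)
(1132 + K(3 + p(5, y), -32))² = (1132 + ((3 + 1/(-1 + 5)) - 32)/(6 + (3 + 1/(-1 + 5))))² = (1132 + ((3 + 1/4) - 32)/(6 + (3 + 1/4)))² = (1132 + ((3 + ¼) - 32)/(6 + (3 + ¼)))² = (1132 + (13/4 - 32)/(6 + 13/4))² = (1132 - 115/4/(37/4))² = (1132 + (4/37)*(-115/4))² = (1132 - 115/37)² = (41769/37)² = 1744649361/1369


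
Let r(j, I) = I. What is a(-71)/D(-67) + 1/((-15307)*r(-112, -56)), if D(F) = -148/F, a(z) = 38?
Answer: 545602745/31716104 ≈ 17.203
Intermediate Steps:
a(-71)/D(-67) + 1/((-15307)*r(-112, -56)) = 38/((-148/(-67))) + 1/(-15307*(-56)) = 38/((-148*(-1/67))) - 1/15307*(-1/56) = 38/(148/67) + 1/857192 = 38*(67/148) + 1/857192 = 1273/74 + 1/857192 = 545602745/31716104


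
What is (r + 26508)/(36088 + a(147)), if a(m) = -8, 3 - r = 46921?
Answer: -2041/3608 ≈ -0.56569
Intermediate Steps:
r = -46918 (r = 3 - 1*46921 = 3 - 46921 = -46918)
(r + 26508)/(36088 + a(147)) = (-46918 + 26508)/(36088 - 8) = -20410/36080 = -20410*1/36080 = -2041/3608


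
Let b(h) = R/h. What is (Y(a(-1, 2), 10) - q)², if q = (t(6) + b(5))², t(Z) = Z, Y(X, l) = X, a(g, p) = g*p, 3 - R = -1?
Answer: 1454436/625 ≈ 2327.1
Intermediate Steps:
R = 4 (R = 3 - 1*(-1) = 3 + 1 = 4)
b(h) = 4/h
q = 1156/25 (q = (6 + 4/5)² = (6 + 4*(⅕))² = (6 + ⅘)² = (34/5)² = 1156/25 ≈ 46.240)
(Y(a(-1, 2), 10) - q)² = (-1*2 - 1*1156/25)² = (-2 - 1156/25)² = (-1206/25)² = 1454436/625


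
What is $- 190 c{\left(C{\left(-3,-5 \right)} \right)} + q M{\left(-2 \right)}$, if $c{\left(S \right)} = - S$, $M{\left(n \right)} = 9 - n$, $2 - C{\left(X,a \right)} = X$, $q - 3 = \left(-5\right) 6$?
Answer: $653$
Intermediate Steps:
$q = -27$ ($q = 3 - 30 = -27$)
$C{\left(X,a \right)} = 2 - X$
$- 190 c{\left(C{\left(-3,-5 \right)} \right)} + q M{\left(-2 \right)} = - 190 \left(- (2 - -3)\right) - 27 \left(9 - -2\right) = - 190 \left(- (2 + 3)\right) - 27 \left(9 + 2\right) = - 190 \left(\left(-1\right) 5\right) - 297 = \left(-190\right) \left(-5\right) - 297 = 950 - 297 = 653$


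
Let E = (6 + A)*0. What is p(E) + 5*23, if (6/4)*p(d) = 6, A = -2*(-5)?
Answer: 119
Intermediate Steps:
A = 10
E = 0 (E = (6 + 10)*0 = 16*0 = 0)
p(d) = 4 (p(d) = (⅔)*6 = 4)
p(E) + 5*23 = 4 + 5*23 = 4 + 115 = 119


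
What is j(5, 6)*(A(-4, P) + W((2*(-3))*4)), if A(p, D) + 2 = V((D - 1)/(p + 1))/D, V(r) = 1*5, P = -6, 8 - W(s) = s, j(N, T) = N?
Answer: 875/6 ≈ 145.83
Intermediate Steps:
W(s) = 8 - s
V(r) = 5
A(p, D) = -2 + 5/D
j(5, 6)*(A(-4, P) + W((2*(-3))*4)) = 5*((-2 + 5/(-6)) + (8 - 2*(-3)*4)) = 5*((-2 + 5*(-⅙)) + (8 - (-6)*4)) = 5*((-2 - ⅚) + (8 - 1*(-24))) = 5*(-17/6 + (8 + 24)) = 5*(-17/6 + 32) = 5*(175/6) = 875/6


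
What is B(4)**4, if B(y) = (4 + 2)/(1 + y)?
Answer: 1296/625 ≈ 2.0736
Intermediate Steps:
B(y) = 6/(1 + y)
B(4)**4 = (6/(1 + 4))**4 = (6/5)**4 = 1296/625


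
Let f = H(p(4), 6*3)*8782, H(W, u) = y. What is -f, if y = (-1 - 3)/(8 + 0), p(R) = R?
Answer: 4391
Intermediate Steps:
y = -½ (y = -4/8 = -4*⅛ = -½ ≈ -0.50000)
H(W, u) = -½
f = -4391 (f = -½*8782 = -4391)
-f = -1*(-4391) = 4391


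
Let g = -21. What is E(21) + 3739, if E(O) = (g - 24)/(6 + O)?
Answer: 11212/3 ≈ 3737.3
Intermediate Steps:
E(O) = -45/(6 + O) (E(O) = (-21 - 24)/(6 + O) = -45/(6 + O))
E(21) + 3739 = -45/(6 + 21) + 3739 = -45/27 + 3739 = -45*1/27 + 3739 = -5/3 + 3739 = 11212/3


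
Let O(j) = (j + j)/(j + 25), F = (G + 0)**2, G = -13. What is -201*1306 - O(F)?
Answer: -25463251/97 ≈ -2.6251e+5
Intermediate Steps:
F = 169 (F = (-13 + 0)**2 = (-13)**2 = 169)
O(j) = 2*j/(25 + j) (O(j) = (2*j)/(25 + j) = 2*j/(25 + j))
-201*1306 - O(F) = -201*1306 - 2*169/(25 + 169) = -262506 - 2*169/194 = -262506 - 1*169/97 = -262506 - 169/97 = -25463251/97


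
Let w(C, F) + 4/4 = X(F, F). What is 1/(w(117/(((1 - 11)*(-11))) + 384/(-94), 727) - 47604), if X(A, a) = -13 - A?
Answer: -1/48345 ≈ -2.0685e-5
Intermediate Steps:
w(C, F) = -14 - F (w(C, F) = -1 + (-13 - F) = -14 - F)
1/(w(117/(((1 - 11)*(-11))) + 384/(-94), 727) - 47604) = 1/((-14 - 1*727) - 47604) = 1/((-14 - 727) - 47604) = 1/(-741 - 47604) = 1/(-48345) = -1/48345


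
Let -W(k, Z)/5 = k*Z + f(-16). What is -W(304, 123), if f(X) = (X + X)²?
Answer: 192080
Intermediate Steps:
f(X) = 4*X² (f(X) = (2*X)² = 4*X²)
W(k, Z) = -5120 - 5*Z*k (W(k, Z) = -5*(k*Z + 4*(-16)²) = -5*(Z*k + 4*256) = -5*(Z*k + 1024) = -5*(1024 + Z*k) = -5120 - 5*Z*k)
-W(304, 123) = -(-5120 - 5*123*304) = -(-5120 - 186960) = -1*(-192080) = 192080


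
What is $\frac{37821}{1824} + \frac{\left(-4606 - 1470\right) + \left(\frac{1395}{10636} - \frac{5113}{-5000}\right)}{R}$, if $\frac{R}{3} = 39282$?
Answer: $\frac{1231441909429621}{59536977660000} \approx 20.684$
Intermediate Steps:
$R = 117846$ ($R = 3 \cdot 39282 = 117846$)
$\frac{37821}{1824} + \frac{\left(-4606 - 1470\right) + \left(\frac{1395}{10636} - \frac{5113}{-5000}\right)}{R} = \frac{37821}{1824} + \frac{\left(-4606 - 1470\right) + \left(\frac{1395}{10636} - \frac{5113}{-5000}\right)}{117846} = 37821 \cdot \frac{1}{1824} + \left(\left(-4606 - 1470\right) + \left(1395 \cdot \frac{1}{10636} - - \frac{5113}{5000}\right)\right) \frac{1}{117846} = \frac{12607}{608} + \left(-6076 + \left(\frac{1395}{10636} + \frac{5113}{5000}\right)\right) \frac{1}{117846} = \frac{12607}{608} + \left(-6076 + \frac{15339217}{13295000}\right) \frac{1}{117846} = \frac{12607}{608} - \frac{80765080783}{1566762570000} = \frac{1231441909429621}{59536977660000}$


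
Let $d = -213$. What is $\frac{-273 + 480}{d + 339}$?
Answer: $\frac{23}{14} \approx 1.6429$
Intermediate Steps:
$\frac{-273 + 480}{d + 339} = \frac{-273 + 480}{-213 + 339} = \frac{207}{126} = 207 \cdot \frac{1}{126} = \frac{23}{14}$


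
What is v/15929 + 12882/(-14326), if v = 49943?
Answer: 13428580/6005233 ≈ 2.2361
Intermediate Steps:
v/15929 + 12882/(-14326) = 49943/15929 + 12882/(-14326) = 49943*(1/15929) + 12882*(-1/14326) = 49943/15929 - 339/377 = 13428580/6005233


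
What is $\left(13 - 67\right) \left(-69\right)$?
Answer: $3726$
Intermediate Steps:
$\left(13 - 67\right) \left(-69\right) = \left(-54\right) \left(-69\right) = 3726$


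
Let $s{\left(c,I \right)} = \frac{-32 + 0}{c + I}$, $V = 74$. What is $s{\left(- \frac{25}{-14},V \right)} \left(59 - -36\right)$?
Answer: $- \frac{42560}{1061} \approx -40.113$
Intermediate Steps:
$s{\left(c,I \right)} = - \frac{32}{I + c}$
$s{\left(- \frac{25}{-14},V \right)} \left(59 - -36\right) = - \frac{32}{74 - \frac{25}{-14}} \left(59 - -36\right) = - \frac{32}{74 - - \frac{25}{14}} \left(59 + 36\right) = - \frac{32}{74 + \frac{25}{14}} \cdot 95 = - \frac{32}{\frac{1061}{14}} \cdot 95 = \left(-32\right) \frac{14}{1061} \cdot 95 = \left(- \frac{448}{1061}\right) 95 = - \frac{42560}{1061}$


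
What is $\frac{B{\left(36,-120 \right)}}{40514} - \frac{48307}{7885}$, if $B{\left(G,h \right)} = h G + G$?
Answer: $- \frac{995444569}{159726445} \approx -6.2322$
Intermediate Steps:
$B{\left(G,h \right)} = G + G h$ ($B{\left(G,h \right)} = G h + G = G + G h$)
$\frac{B{\left(36,-120 \right)}}{40514} - \frac{48307}{7885} = \frac{36 \left(1 - 120\right)}{40514} - \frac{48307}{7885} = 36 \left(-119\right) \frac{1}{40514} - \frac{48307}{7885} = \left(-4284\right) \frac{1}{40514} - \frac{48307}{7885} = - \frac{2142}{20257} - \frac{48307}{7885} = - \frac{995444569}{159726445}$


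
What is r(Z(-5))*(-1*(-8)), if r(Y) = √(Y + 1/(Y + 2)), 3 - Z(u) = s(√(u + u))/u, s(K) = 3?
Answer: 92*√35/35 ≈ 15.551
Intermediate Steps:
Z(u) = 3 - 3/u
r(Y) = √(Y + 1/(2 + Y))
r(Z(-5))*(-1*(-8)) = √((1 + (3 - 3/(-5))*(2 + (3 - 3/(-5))))/(2 + (3 - 3/(-5))))*(-1*(-8)) = √((1 + (3 - 3*(-⅕))*(2 + (3 - 3*(-⅕))))/(2 + (3 - 3*(-⅕))))*8 = √((1 + (3 + ⅗)*(2 + (3 + ⅗)))/(2 + (3 + ⅗)))*8 = √((1 + 18*(2 + 18/5)/5)/(2 + 18/5))*8 = √((1 + (18/5)*(28/5))/(28/5))*8 = √(5*(1 + 504/25)/28)*8 = √((5/28)*(529/25))*8 = √(529/140)*8 = (23*√35/70)*8 = 92*√35/35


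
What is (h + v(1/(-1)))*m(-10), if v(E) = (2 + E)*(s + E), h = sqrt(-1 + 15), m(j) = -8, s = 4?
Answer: -24 - 8*sqrt(14) ≈ -53.933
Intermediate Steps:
h = sqrt(14) ≈ 3.7417
v(E) = (2 + E)*(4 + E)
(h + v(1/(-1)))*m(-10) = (sqrt(14) + (8 + (1/(-1))**2 + 6/(-1)))*(-8) = (sqrt(14) + (8 + (-1)**2 + 6*(-1)))*(-8) = (sqrt(14) + (8 + 1 - 6))*(-8) = (sqrt(14) + 3)*(-8) = (3 + sqrt(14))*(-8) = -24 - 8*sqrt(14)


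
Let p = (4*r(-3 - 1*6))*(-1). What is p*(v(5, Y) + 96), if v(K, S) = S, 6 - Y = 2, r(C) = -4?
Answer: 1600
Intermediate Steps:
Y = 4 (Y = 6 - 1*2 = 6 - 2 = 4)
p = 16 (p = (4*(-4))*(-1) = -16*(-1) = 16)
p*(v(5, Y) + 96) = 16*(4 + 96) = 16*100 = 1600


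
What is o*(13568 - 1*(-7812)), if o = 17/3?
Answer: 363460/3 ≈ 1.2115e+5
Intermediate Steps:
o = 17/3 (o = 17*(1/3) = 17/3 ≈ 5.6667)
o*(13568 - 1*(-7812)) = 17*(13568 - 1*(-7812))/3 = 17*(13568 + 7812)/3 = (17/3)*21380 = 363460/3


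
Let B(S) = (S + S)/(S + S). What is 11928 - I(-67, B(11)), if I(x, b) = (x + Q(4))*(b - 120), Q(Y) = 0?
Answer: 3955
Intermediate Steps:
B(S) = 1 (B(S) = (2*S)/((2*S)) = (2*S)*(1/(2*S)) = 1)
I(x, b) = x*(-120 + b) (I(x, b) = (x + 0)*(b - 120) = x*(-120 + b))
11928 - I(-67, B(11)) = 11928 - (-67)*(-120 + 1) = 11928 - (-67)*(-119) = 11928 - 1*7973 = 11928 - 7973 = 3955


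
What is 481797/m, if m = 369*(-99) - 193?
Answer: -481797/36724 ≈ -13.119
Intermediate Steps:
m = -36724 (m = -36531 - 193 = -36724)
481797/m = 481797/(-36724) = 481797*(-1/36724) = -481797/36724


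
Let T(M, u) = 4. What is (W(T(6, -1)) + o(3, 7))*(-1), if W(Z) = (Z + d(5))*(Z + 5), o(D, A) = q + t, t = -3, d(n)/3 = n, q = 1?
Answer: -169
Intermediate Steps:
d(n) = 3*n
o(D, A) = -2 (o(D, A) = 1 - 3 = -2)
W(Z) = (5 + Z)*(15 + Z) (W(Z) = (Z + 3*5)*(Z + 5) = (Z + 15)*(5 + Z) = (15 + Z)*(5 + Z) = (5 + Z)*(15 + Z))
(W(T(6, -1)) + o(3, 7))*(-1) = ((75 + 4**2 + 20*4) - 2)*(-1) = ((75 + 16 + 80) - 2)*(-1) = (171 - 2)*(-1) = 169*(-1) = -169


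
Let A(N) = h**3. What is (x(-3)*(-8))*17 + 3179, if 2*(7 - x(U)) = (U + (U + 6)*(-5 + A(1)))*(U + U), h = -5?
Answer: 162571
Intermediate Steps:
A(N) = -125 (A(N) = (-5)**3 = -125)
x(U) = 7 - U*(-780 - 129*U) (x(U) = 7 - (U + (U + 6)*(-5 - 125))*(U + U)/2 = 7 - (U + (6 + U)*(-130))*2*U/2 = 7 - (U + (-780 - 130*U))*2*U/2 = 7 - (-780 - 129*U)*2*U/2 = 7 - U*(-780 - 129*U))
(x(-3)*(-8))*17 + 3179 = ((7 + 129*(-3)**2 + 780*(-3))*(-8))*17 + 3179 = ((7 + 129*9 - 2340)*(-8))*17 + 3179 = ((7 + 1161 - 2340)*(-8))*17 + 3179 = -1172*(-8)*17 + 3179 = 9376*17 + 3179 = 159392 + 3179 = 162571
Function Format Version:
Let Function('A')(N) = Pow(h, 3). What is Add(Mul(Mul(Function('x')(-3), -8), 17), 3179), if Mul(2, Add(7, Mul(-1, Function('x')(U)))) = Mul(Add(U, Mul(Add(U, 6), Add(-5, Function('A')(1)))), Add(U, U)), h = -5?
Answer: 162571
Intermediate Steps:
Function('A')(N) = -125 (Function('A')(N) = Pow(-5, 3) = -125)
Function('x')(U) = Add(7, Mul(-1, U, Add(-780, Mul(-129, U)))) (Function('x')(U) = Add(7, Mul(Rational(-1, 2), Mul(Add(U, Mul(Add(U, 6), Add(-5, -125))), Add(U, U)))) = Add(7, Mul(Rational(-1, 2), Mul(Add(U, Mul(Add(6, U), -130)), Mul(2, U)))) = Add(7, Mul(Rational(-1, 2), Mul(Add(U, Add(-780, Mul(-130, U))), Mul(2, U)))) = Add(7, Mul(Rational(-1, 2), Mul(Add(-780, Mul(-129, U)), Mul(2, U)))) = Add(7, Mul(Rational(-1, 2), Mul(2, U, Add(-780, Mul(-129, U))))) = Add(7, Mul(-1, U, Add(-780, Mul(-129, U)))))
Add(Mul(Mul(Function('x')(-3), -8), 17), 3179) = Add(Mul(Mul(Add(7, Mul(129, Pow(-3, 2)), Mul(780, -3)), -8), 17), 3179) = Add(Mul(Mul(Add(7, Mul(129, 9), -2340), -8), 17), 3179) = Add(Mul(Mul(Add(7, 1161, -2340), -8), 17), 3179) = Add(Mul(Mul(-1172, -8), 17), 3179) = Add(Mul(9376, 17), 3179) = Add(159392, 3179) = 162571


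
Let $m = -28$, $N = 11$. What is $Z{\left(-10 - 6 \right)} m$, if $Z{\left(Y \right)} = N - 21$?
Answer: $280$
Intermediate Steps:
$Z{\left(Y \right)} = -10$ ($Z{\left(Y \right)} = 11 - 21 = -10$)
$Z{\left(-10 - 6 \right)} m = \left(-10\right) \left(-28\right) = 280$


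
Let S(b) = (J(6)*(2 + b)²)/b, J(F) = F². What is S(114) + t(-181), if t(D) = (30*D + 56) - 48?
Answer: -22282/19 ≈ -1172.7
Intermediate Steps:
S(b) = 36*(2 + b)²/b (S(b) = (6²*(2 + b)²)/b = (36*(2 + b)²)/b = 36*(2 + b)²/b)
t(D) = 8 + 30*D (t(D) = (56 + 30*D) - 48 = 8 + 30*D)
S(114) + t(-181) = 36*(2 + 114)²/114 + (8 + 30*(-181)) = 36*(1/114)*116² + (8 - 5430) = 36*(1/114)*13456 - 5422 = 80736/19 - 5422 = -22282/19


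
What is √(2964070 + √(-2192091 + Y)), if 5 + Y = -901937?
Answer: √(2964070 + I*√3094033) ≈ 1721.6 + 0.511*I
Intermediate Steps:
Y = -901942 (Y = -5 - 901937 = -901942)
√(2964070 + √(-2192091 + Y)) = √(2964070 + √(-2192091 - 901942)) = √(2964070 + √(-3094033)) = √(2964070 + I*√3094033)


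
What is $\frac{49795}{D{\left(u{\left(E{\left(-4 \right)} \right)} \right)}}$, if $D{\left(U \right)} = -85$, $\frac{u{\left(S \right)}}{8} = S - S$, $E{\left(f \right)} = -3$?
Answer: $- \frac{9959}{17} \approx -585.82$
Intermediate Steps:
$u{\left(S \right)} = 0$ ($u{\left(S \right)} = 8 \left(S - S\right) = 8 \cdot 0 = 0$)
$\frac{49795}{D{\left(u{\left(E{\left(-4 \right)} \right)} \right)}} = \frac{49795}{-85} = 49795 \left(- \frac{1}{85}\right) = - \frac{9959}{17}$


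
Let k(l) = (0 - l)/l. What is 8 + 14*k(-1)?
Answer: -6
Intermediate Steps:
k(l) = -1 (k(l) = (-l)/l = -1)
8 + 14*k(-1) = 8 + 14*(-1) = 8 - 14 = -6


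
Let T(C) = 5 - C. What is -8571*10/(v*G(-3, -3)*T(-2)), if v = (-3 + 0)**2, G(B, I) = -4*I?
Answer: -14285/126 ≈ -113.37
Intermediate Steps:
v = 9 (v = (-3)**2 = 9)
-8571*10/(v*G(-3, -3)*T(-2)) = -8571*5/(54*(5 - 1*(-2))) = -8571*5/(54*(5 + 2)) = -8571/(((9/10)*7)*12) = -8571/((63/10)*12) = -8571/378/5 = -8571*5/378 = -14285/126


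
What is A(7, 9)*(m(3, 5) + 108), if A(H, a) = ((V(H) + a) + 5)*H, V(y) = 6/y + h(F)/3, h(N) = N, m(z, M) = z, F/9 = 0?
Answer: 11544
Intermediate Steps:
F = 0 (F = 9*0 = 0)
V(y) = 6/y (V(y) = 6/y + 0/3 = 6/y + 0*(⅓) = 6/y + 0 = 6/y)
A(H, a) = H*(5 + a + 6/H) (A(H, a) = ((6/H + a) + 5)*H = ((a + 6/H) + 5)*H = (5 + a + 6/H)*H = H*(5 + a + 6/H))
A(7, 9)*(m(3, 5) + 108) = (6 + 7*(5 + 9))*(3 + 108) = (6 + 7*14)*111 = (6 + 98)*111 = 104*111 = 11544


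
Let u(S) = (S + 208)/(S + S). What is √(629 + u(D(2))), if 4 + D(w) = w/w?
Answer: √21414/6 ≈ 24.389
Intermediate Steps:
D(w) = -3 (D(w) = -4 + w/w = -4 + 1 = -3)
u(S) = (208 + S)/(2*S) (u(S) = (208 + S)/((2*S)) = (208 + S)*(1/(2*S)) = (208 + S)/(2*S))
√(629 + u(D(2))) = √(629 + (½)*(208 - 3)/(-3)) = √(629 + (½)*(-⅓)*205) = √(629 - 205/6) = √(3569/6) = √21414/6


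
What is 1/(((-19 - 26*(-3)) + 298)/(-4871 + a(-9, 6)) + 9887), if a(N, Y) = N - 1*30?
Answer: 4910/48544813 ≈ 0.00010114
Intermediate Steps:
a(N, Y) = -30 + N (a(N, Y) = N - 30 = -30 + N)
1/(((-19 - 26*(-3)) + 298)/(-4871 + a(-9, 6)) + 9887) = 1/(((-19 - 26*(-3)) + 298)/(-4871 + (-30 - 9)) + 9887) = 1/(((-19 + 78) + 298)/(-4871 - 39) + 9887) = 1/((59 + 298)/(-4910) + 9887) = 1/(357*(-1/4910) + 9887) = 1/(-357/4910 + 9887) = 1/(48544813/4910) = 4910/48544813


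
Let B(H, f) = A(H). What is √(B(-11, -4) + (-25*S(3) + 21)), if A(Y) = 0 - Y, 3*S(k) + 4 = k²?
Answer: I*√87/3 ≈ 3.1091*I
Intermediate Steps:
S(k) = -4/3 + k²/3
A(Y) = -Y
B(H, f) = -H
√(B(-11, -4) + (-25*S(3) + 21)) = √(-1*(-11) + (-25*(-4/3 + (⅓)*3²) + 21)) = √(11 + (-25*(-4/3 + (⅓)*9) + 21)) = √(11 + (-25*(-4/3 + 3) + 21)) = √(11 + (-25*5/3 + 21)) = √(11 + (-125/3 + 21)) = √(11 - 62/3) = √(-29/3) = I*√87/3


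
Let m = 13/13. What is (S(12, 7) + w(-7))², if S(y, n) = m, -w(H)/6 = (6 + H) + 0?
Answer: 49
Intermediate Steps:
w(H) = -36 - 6*H (w(H) = -6*((6 + H) + 0) = -6*(6 + H) = -36 - 6*H)
m = 1 (m = 13*(1/13) = 1)
S(y, n) = 1
(S(12, 7) + w(-7))² = (1 + (-36 - 6*(-7)))² = (1 + (-36 + 42))² = (1 + 6)² = 7² = 49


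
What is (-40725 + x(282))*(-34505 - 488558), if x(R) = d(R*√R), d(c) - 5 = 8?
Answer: 21294940856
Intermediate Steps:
d(c) = 13 (d(c) = 5 + 8 = 13)
x(R) = 13
(-40725 + x(282))*(-34505 - 488558) = (-40725 + 13)*(-34505 - 488558) = -40712*(-523063) = 21294940856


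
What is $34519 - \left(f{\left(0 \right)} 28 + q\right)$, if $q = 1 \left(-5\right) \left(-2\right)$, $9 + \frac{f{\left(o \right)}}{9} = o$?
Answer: $36777$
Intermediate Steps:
$f{\left(o \right)} = -81 + 9 o$
$q = 10$ ($q = \left(-5\right) \left(-2\right) = 10$)
$34519 - \left(f{\left(0 \right)} 28 + q\right) = 34519 - \left(\left(-81 + 9 \cdot 0\right) 28 + 10\right) = 34519 - \left(\left(-81 + 0\right) 28 + 10\right) = 34519 - \left(\left(-81\right) 28 + 10\right) = 34519 - \left(-2268 + 10\right) = 34519 - -2258 = 34519 + 2258 = 36777$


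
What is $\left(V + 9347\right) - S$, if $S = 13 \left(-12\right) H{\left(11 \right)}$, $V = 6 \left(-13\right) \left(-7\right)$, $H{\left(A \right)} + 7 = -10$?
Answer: $7241$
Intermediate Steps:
$H{\left(A \right)} = -17$ ($H{\left(A \right)} = -7 - 10 = -17$)
$V = 546$ ($V = \left(-78\right) \left(-7\right) = 546$)
$S = 2652$ ($S = 13 \left(-12\right) \left(-17\right) = \left(-156\right) \left(-17\right) = 2652$)
$\left(V + 9347\right) - S = \left(546 + 9347\right) - 2652 = 9893 - 2652 = 7241$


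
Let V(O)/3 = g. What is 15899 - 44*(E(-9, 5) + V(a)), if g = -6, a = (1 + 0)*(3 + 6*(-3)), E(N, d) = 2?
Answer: 16603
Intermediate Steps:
a = -15 (a = 1*(3 - 18) = 1*(-15) = -15)
V(O) = -18 (V(O) = 3*(-6) = -18)
15899 - 44*(E(-9, 5) + V(a)) = 15899 - 44*(2 - 18) = 15899 - 44*(-16) = 15899 + 704 = 16603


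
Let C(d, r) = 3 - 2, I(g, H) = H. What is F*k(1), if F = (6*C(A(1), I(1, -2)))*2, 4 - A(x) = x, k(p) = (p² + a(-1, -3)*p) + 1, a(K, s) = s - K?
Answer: 0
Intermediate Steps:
k(p) = 1 + p² - 2*p (k(p) = (p² + (-3 - 1*(-1))*p) + 1 = (p² + (-3 + 1)*p) + 1 = (p² - 2*p) + 1 = 1 + p² - 2*p)
A(x) = 4 - x
C(d, r) = 1
F = 12 (F = (6*1)*2 = 6*2 = 12)
F*k(1) = 12*(1 + 1² - 2*1) = 12*(1 + 1 - 2) = 12*0 = 0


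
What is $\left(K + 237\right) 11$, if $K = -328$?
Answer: $-1001$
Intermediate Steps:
$\left(K + 237\right) 11 = \left(-328 + 237\right) 11 = \left(-91\right) 11 = -1001$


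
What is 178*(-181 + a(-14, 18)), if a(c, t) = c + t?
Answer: -31506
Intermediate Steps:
178*(-181 + a(-14, 18)) = 178*(-181 + (-14 + 18)) = 178*(-181 + 4) = 178*(-177) = -31506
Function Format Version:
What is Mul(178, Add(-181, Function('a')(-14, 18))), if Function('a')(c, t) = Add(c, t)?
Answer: -31506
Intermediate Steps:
Mul(178, Add(-181, Function('a')(-14, 18))) = Mul(178, Add(-181, Add(-14, 18))) = Mul(178, Add(-181, 4)) = Mul(178, -177) = -31506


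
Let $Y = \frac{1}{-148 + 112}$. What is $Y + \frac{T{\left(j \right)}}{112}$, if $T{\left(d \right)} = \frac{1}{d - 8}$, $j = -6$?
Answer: $- \frac{401}{14112} \approx -0.028416$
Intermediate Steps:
$T{\left(d \right)} = \frac{1}{-8 + d}$
$Y = - \frac{1}{36}$ ($Y = \frac{1}{-36} = - \frac{1}{36} \approx -0.027778$)
$Y + \frac{T{\left(j \right)}}{112} = - \frac{1}{36} + \frac{1}{112 \left(-8 - 6\right)} = - \frac{1}{36} + \frac{1}{112 \left(-14\right)} = - \frac{1}{36} + \frac{1}{112} \left(- \frac{1}{14}\right) = - \frac{1}{36} - \frac{1}{1568} = - \frac{401}{14112}$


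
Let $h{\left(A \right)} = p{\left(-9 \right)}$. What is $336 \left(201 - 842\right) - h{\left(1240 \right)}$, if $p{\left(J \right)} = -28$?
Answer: $-215348$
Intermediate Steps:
$h{\left(A \right)} = -28$
$336 \left(201 - 842\right) - h{\left(1240 \right)} = 336 \left(201 - 842\right) - -28 = 336 \left(-641\right) + 28 = -215376 + 28 = -215348$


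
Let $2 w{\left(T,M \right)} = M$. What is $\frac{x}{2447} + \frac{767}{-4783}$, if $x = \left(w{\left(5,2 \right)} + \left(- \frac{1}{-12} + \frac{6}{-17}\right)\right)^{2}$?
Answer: $- \frac{78000760601}{487073705616} \approx -0.16014$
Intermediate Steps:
$w{\left(T,M \right)} = \frac{M}{2}$
$x = \frac{22201}{41616}$ ($x = \left(\frac{1}{2} \cdot 2 + \left(- \frac{1}{-12} + \frac{6}{-17}\right)\right)^{2} = \left(1 + \left(\left(-1\right) \left(- \frac{1}{12}\right) + 6 \left(- \frac{1}{17}\right)\right)\right)^{2} = \left(1 + \left(\frac{1}{12} - \frac{6}{17}\right)\right)^{2} = \left(1 - \frac{55}{204}\right)^{2} = \left(\frac{149}{204}\right)^{2} = \frac{22201}{41616} \approx 0.53347$)
$\frac{x}{2447} + \frac{767}{-4783} = \frac{22201}{41616 \cdot 2447} + \frac{767}{-4783} = \frac{22201}{41616} \cdot \frac{1}{2447} + 767 \left(- \frac{1}{4783}\right) = \frac{22201}{101834352} - \frac{767}{4783} = - \frac{78000760601}{487073705616}$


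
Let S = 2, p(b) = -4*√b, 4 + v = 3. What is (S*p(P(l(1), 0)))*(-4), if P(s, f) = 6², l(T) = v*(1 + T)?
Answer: 192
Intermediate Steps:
v = -1 (v = -4 + 3 = -1)
l(T) = -1 - T (l(T) = -(1 + T) = -1 - T)
P(s, f) = 36
(S*p(P(l(1), 0)))*(-4) = (2*(-4*√36))*(-4) = (2*(-4*6))*(-4) = (2*(-24))*(-4) = -48*(-4) = 192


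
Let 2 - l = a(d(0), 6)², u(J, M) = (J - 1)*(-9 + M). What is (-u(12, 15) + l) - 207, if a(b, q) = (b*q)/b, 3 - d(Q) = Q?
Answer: -307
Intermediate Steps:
d(Q) = 3 - Q
u(J, M) = (-1 + J)*(-9 + M)
a(b, q) = q
l = -34 (l = 2 - 1*6² = 2 - 1*36 = 2 - 36 = -34)
(-u(12, 15) + l) - 207 = (-(9 - 1*15 - 9*12 + 12*15) - 34) - 207 = (-(9 - 15 - 108 + 180) - 34) - 207 = (-1*66 - 34) - 207 = (-66 - 34) - 207 = -100 - 207 = -307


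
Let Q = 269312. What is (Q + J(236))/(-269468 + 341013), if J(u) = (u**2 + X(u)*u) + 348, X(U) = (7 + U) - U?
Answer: 327008/71545 ≈ 4.5707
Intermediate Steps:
X(U) = 7
J(u) = 348 + u**2 + 7*u (J(u) = (u**2 + 7*u) + 348 = 348 + u**2 + 7*u)
(Q + J(236))/(-269468 + 341013) = (269312 + (348 + 236**2 + 7*236))/(-269468 + 341013) = (269312 + (348 + 55696 + 1652))/71545 = (269312 + 57696)*(1/71545) = 327008*(1/71545) = 327008/71545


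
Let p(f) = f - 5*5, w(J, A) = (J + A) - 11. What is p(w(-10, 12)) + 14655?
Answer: 14621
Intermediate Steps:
w(J, A) = -11 + A + J (w(J, A) = (A + J) - 11 = -11 + A + J)
p(f) = -25 + f (p(f) = f - 25 = -25 + f)
p(w(-10, 12)) + 14655 = (-25 + (-11 + 12 - 10)) + 14655 = (-25 - 9) + 14655 = -34 + 14655 = 14621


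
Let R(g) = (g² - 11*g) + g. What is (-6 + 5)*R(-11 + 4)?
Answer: -119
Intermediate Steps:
R(g) = g² - 10*g
(-6 + 5)*R(-11 + 4) = (-6 + 5)*((-11 + 4)*(-10 + (-11 + 4))) = -(-7)*(-10 - 7) = -(-7)*(-17) = -1*119 = -119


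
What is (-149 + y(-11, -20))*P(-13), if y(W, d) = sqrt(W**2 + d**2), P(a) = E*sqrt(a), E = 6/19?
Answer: 6*I*sqrt(13)*(-149 + sqrt(521))/19 ≈ -143.66*I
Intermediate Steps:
E = 6/19 (E = 6*(1/19) = 6/19 ≈ 0.31579)
P(a) = 6*sqrt(a)/19
(-149 + y(-11, -20))*P(-13) = (-149 + sqrt((-11)**2 + (-20)**2))*(6*sqrt(-13)/19) = (-149 + sqrt(121 + 400))*(6*(I*sqrt(13))/19) = (-149 + sqrt(521))*(6*I*sqrt(13)/19) = 6*I*sqrt(13)*(-149 + sqrt(521))/19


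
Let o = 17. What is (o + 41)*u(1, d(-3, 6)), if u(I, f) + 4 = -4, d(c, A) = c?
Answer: -464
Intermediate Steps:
u(I, f) = -8 (u(I, f) = -4 - 4 = -8)
(o + 41)*u(1, d(-3, 6)) = (17 + 41)*(-8) = 58*(-8) = -464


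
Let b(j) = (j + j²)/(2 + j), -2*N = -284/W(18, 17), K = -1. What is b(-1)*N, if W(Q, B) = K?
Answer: 0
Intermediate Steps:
W(Q, B) = -1
N = -142 (N = -(-142)/(-1) = -(-142)*(-1) = -½*284 = -142)
b(j) = (j + j²)/(2 + j)
b(-1)*N = -(1 - 1)/(2 - 1)*(-142) = -1*0/1*(-142) = -1*1*0*(-142) = 0*(-142) = 0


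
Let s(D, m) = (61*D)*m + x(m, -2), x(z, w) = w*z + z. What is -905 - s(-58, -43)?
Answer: -153082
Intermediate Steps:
x(z, w) = z + w*z
s(D, m) = -m + 61*D*m (s(D, m) = (61*D)*m + m*(1 - 2) = 61*D*m + m*(-1) = 61*D*m - m = -m + 61*D*m)
-905 - s(-58, -43) = -905 - (-43)*(-1 + 61*(-58)) = -905 - (-43)*(-1 - 3538) = -905 - (-43)*(-3539) = -905 - 1*152177 = -905 - 152177 = -153082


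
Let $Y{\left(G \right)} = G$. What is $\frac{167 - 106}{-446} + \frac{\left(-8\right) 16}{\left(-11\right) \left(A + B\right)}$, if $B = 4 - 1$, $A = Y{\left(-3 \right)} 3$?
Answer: $- \frac{30557}{14718} \approx -2.0762$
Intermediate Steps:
$A = -9$ ($A = \left(-3\right) 3 = -9$)
$B = 3$ ($B = 4 - 1 = 3$)
$\frac{167 - 106}{-446} + \frac{\left(-8\right) 16}{\left(-11\right) \left(A + B\right)} = \frac{167 - 106}{-446} + \frac{\left(-8\right) 16}{\left(-11\right) \left(-9 + 3\right)} = 61 \left(- \frac{1}{446}\right) - \frac{128}{\left(-11\right) \left(-6\right)} = - \frac{61}{446} - \frac{128}{66} = - \frac{61}{446} - \frac{64}{33} = - \frac{30557}{14718}$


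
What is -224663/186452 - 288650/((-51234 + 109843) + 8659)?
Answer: -68657371/12492284 ≈ -5.4960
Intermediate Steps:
-224663/186452 - 288650/((-51234 + 109843) + 8659) = -224663*1/186452 - 288650/(58609 + 8659) = -224663/186452 - 288650/67268 = -224663/186452 - 288650*1/67268 = -224663/186452 - 575/134 = -68657371/12492284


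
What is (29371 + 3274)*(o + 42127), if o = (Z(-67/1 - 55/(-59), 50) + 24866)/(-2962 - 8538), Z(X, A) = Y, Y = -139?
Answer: 3162881161917/2300 ≈ 1.3752e+9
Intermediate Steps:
Z(X, A) = -139
o = -24727/11500 (o = (-139 + 24866)/(-2962 - 8538) = 24727/(-11500) = 24727*(-1/11500) = -24727/11500 ≈ -2.1502)
(29371 + 3274)*(o + 42127) = (29371 + 3274)*(-24727/11500 + 42127) = 32645*(484435773/11500) = 3162881161917/2300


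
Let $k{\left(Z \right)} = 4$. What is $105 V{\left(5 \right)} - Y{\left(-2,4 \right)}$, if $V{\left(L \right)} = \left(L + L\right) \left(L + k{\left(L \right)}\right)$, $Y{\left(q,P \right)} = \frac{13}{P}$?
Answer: $\frac{37787}{4} \approx 9446.8$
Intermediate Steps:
$V{\left(L \right)} = 2 L \left(4 + L\right)$ ($V{\left(L \right)} = \left(L + L\right) \left(L + 4\right) = 2 L \left(4 + L\right)$)
$105 V{\left(5 \right)} - Y{\left(-2,4 \right)} = 105 \cdot 2 \cdot 5 \left(4 + 5\right) - \frac{13}{4} = 105 \cdot 2 \cdot 5 \cdot 9 - 13 \cdot \frac{1}{4} = 105 \cdot 90 - \frac{13}{4} = 9450 - \frac{13}{4} = \frac{37787}{4}$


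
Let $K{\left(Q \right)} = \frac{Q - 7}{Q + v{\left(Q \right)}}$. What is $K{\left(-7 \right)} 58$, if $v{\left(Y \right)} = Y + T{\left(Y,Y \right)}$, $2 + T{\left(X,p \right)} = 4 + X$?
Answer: $\frac{812}{19} \approx 42.737$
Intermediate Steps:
$T{\left(X,p \right)} = 2 + X$ ($T{\left(X,p \right)} = -2 + \left(4 + X\right) = 2 + X$)
$v{\left(Y \right)} = 2 + 2 Y$ ($v{\left(Y \right)} = Y + \left(2 + Y\right) = 2 + 2 Y$)
$K{\left(Q \right)} = \frac{-7 + Q}{2 + 3 Q}$ ($K{\left(Q \right)} = \frac{Q - 7}{Q + \left(2 + 2 Q\right)} = \frac{-7 + Q}{2 + 3 Q}$)
$K{\left(-7 \right)} 58 = \frac{-7 - 7}{2 + 3 \left(-7\right)} 58 = \frac{1}{2 - 21} \left(-14\right) 58 = \frac{1}{-19} \left(-14\right) 58 = \left(- \frac{1}{19}\right) \left(-14\right) 58 = \frac{14}{19} \cdot 58 = \frac{812}{19}$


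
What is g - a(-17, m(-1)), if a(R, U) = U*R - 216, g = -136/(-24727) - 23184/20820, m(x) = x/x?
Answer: 9948476781/42901345 ≈ 231.89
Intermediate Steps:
m(x) = 1
g = -47536604/42901345 (g = -136*(-1/24727) - 23184*1/20820 = 136/24727 - 1932/1735 = -47536604/42901345 ≈ -1.1080)
a(R, U) = -216 + R*U (a(R, U) = R*U - 216 = -216 + R*U)
g - a(-17, m(-1)) = -47536604/42901345 - (-216 - 17*1) = -47536604/42901345 - (-216 - 17) = -47536604/42901345 - 1*(-233) = -47536604/42901345 + 233 = 9948476781/42901345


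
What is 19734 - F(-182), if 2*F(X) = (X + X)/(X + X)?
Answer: 39467/2 ≈ 19734.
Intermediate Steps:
F(X) = ½ (F(X) = ((X + X)/(X + X))/2 = ((2*X)/((2*X)))/2 = ((2*X)*(1/(2*X)))/2 = (½)*1 = ½)
19734 - F(-182) = 19734 - 1*½ = 19734 - ½ = 39467/2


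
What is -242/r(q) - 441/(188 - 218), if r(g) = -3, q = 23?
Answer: 2861/30 ≈ 95.367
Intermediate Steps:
-242/r(q) - 441/(188 - 218) = -242/(-3) - 441/(188 - 218) = -242*(-⅓) - 441/(-30) = 242/3 - 441*(-1/30) = 242/3 + 147/10 = 2861/30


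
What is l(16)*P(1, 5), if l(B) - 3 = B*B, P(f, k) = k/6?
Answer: 1295/6 ≈ 215.83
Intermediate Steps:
P(f, k) = k/6 (P(f, k) = k*(1/6) = k/6)
l(B) = 3 + B**2 (l(B) = 3 + B*B = 3 + B**2)
l(16)*P(1, 5) = (3 + 16**2)*((1/6)*5) = (3 + 256)*(5/6) = 259*(5/6) = 1295/6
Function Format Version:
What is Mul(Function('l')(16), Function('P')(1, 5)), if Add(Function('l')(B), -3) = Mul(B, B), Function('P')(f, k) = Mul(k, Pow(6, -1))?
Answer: Rational(1295, 6) ≈ 215.83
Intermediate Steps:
Function('P')(f, k) = Mul(Rational(1, 6), k) (Function('P')(f, k) = Mul(k, Rational(1, 6)) = Mul(Rational(1, 6), k))
Function('l')(B) = Add(3, Pow(B, 2)) (Function('l')(B) = Add(3, Mul(B, B)) = Add(3, Pow(B, 2)))
Mul(Function('l')(16), Function('P')(1, 5)) = Mul(Add(3, Pow(16, 2)), Mul(Rational(1, 6), 5)) = Mul(Add(3, 256), Rational(5, 6)) = Mul(259, Rational(5, 6)) = Rational(1295, 6)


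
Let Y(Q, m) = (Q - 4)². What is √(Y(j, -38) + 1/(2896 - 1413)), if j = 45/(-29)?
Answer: 2*√14252254343/43007 ≈ 5.5518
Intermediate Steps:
j = -45/29 (j = 45*(-1/29) = -45/29 ≈ -1.5517)
Y(Q, m) = (-4 + Q)²
√(Y(j, -38) + 1/(2896 - 1413)) = √((-4 - 45/29)² + 1/(2896 - 1413)) = √((-161/29)² + 1/1483) = √(25921/841 + 1/1483) = √(38441684/1247203) = 2*√14252254343/43007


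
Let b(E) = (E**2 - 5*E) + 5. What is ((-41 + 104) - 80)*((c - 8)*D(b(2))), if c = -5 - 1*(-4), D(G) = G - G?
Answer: 0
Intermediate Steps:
b(E) = 5 + E**2 - 5*E
D(G) = 0
c = -1 (c = -5 + 4 = -1)
((-41 + 104) - 80)*((c - 8)*D(b(2))) = ((-41 + 104) - 80)*((-1 - 8)*0) = (63 - 80)*(-9*0) = -17*0 = 0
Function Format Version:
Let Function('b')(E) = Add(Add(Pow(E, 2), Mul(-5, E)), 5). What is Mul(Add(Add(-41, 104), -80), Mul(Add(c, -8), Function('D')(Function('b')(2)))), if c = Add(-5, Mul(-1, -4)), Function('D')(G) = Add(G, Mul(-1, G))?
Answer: 0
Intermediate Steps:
Function('b')(E) = Add(5, Pow(E, 2), Mul(-5, E))
Function('D')(G) = 0
c = -1 (c = Add(-5, 4) = -1)
Mul(Add(Add(-41, 104), -80), Mul(Add(c, -8), Function('D')(Function('b')(2)))) = Mul(Add(Add(-41, 104), -80), Mul(Add(-1, -8), 0)) = Mul(Add(63, -80), Mul(-9, 0)) = Mul(-17, 0) = 0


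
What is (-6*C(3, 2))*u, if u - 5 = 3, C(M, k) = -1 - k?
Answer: 144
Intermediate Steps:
u = 8 (u = 5 + 3 = 8)
(-6*C(3, 2))*u = -6*(-1 - 1*2)*8 = -6*(-1 - 2)*8 = -6*(-3)*8 = 18*8 = 144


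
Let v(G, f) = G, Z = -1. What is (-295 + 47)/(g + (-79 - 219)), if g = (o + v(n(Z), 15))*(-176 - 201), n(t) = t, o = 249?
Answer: 124/46897 ≈ 0.0026441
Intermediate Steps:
g = -93496 (g = (249 - 1)*(-176 - 201) = 248*(-377) = -93496)
(-295 + 47)/(g + (-79 - 219)) = (-295 + 47)/(-93496 + (-79 - 219)) = -248/(-93496 - 298) = -248/(-93794) = -248*(-1/93794) = 124/46897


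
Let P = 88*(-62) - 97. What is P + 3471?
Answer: -2082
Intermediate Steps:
P = -5553 (P = -5456 - 97 = -5553)
P + 3471 = -5553 + 3471 = -2082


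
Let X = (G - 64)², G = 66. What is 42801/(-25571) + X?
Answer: 59483/25571 ≈ 2.3262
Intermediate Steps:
X = 4 (X = (66 - 64)² = 2² = 4)
42801/(-25571) + X = 42801/(-25571) + 4 = 42801*(-1/25571) + 4 = -42801/25571 + 4 = 59483/25571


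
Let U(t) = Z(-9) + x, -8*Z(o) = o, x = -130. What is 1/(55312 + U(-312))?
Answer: 8/441465 ≈ 1.8121e-5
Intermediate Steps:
Z(o) = -o/8
U(t) = -1031/8 (U(t) = -⅛*(-9) - 130 = 9/8 - 130 = -1031/8)
1/(55312 + U(-312)) = 1/(55312 - 1031/8) = 1/(441465/8) = 8/441465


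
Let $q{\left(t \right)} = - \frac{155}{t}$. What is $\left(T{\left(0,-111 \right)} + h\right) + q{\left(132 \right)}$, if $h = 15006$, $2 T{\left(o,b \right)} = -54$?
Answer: $\frac{1977073}{132} \approx 14978.0$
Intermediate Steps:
$T{\left(o,b \right)} = -27$ ($T{\left(o,b \right)} = \frac{1}{2} \left(-54\right) = -27$)
$\left(T{\left(0,-111 \right)} + h\right) + q{\left(132 \right)} = \left(-27 + 15006\right) - \frac{155}{132} = 14979 - \frac{155}{132} = \frac{1977073}{132}$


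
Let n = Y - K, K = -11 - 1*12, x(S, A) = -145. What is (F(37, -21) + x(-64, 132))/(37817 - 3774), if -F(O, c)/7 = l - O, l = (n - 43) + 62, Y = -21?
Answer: -33/34043 ≈ -0.00096936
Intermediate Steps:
K = -23 (K = -11 - 12 = -23)
n = 2 (n = -21 - 1*(-23) = -21 + 23 = 2)
l = 21 (l = (2 - 43) + 62 = -41 + 62 = 21)
F(O, c) = -147 + 7*O (F(O, c) = -7*(21 - O) = -147 + 7*O)
(F(37, -21) + x(-64, 132))/(37817 - 3774) = ((-147 + 7*37) - 145)/(37817 - 3774) = ((-147 + 259) - 145)/34043 = (112 - 145)*(1/34043) = -33*1/34043 = -33/34043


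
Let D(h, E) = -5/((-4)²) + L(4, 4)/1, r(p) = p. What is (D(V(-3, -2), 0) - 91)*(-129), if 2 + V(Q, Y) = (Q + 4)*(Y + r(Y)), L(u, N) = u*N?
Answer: 155445/16 ≈ 9715.3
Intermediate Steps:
L(u, N) = N*u
V(Q, Y) = -2 + 2*Y*(4 + Q) (V(Q, Y) = -2 + (Q + 4)*(Y + Y) = -2 + (4 + Q)*(2*Y) = -2 + 2*Y*(4 + Q))
D(h, E) = 251/16 (D(h, E) = -5/((-4)²) + (4*4)/1 = -5/16 + 16*1 = -5*1/16 + 16 = -5/16 + 16 = 251/16)
(D(V(-3, -2), 0) - 91)*(-129) = (251/16 - 91)*(-129) = -1205/16*(-129) = 155445/16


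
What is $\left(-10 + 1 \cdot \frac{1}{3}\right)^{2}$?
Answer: $\frac{841}{9} \approx 93.444$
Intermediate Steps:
$\left(-10 + 1 \cdot \frac{1}{3}\right)^{2} = \left(-10 + \frac{1}{3}\right)^{2} = \left(- \frac{29}{3}\right)^{2} = \frac{841}{9}$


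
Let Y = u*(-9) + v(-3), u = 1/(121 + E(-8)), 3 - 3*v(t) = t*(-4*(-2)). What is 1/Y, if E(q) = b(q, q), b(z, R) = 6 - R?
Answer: 15/134 ≈ 0.11194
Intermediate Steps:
E(q) = 6 - q
v(t) = 1 - 8*t/3 (v(t) = 1 - t*(-4*(-2))/3 = 1 - t*8/3 = 1 - 8*t/3)
u = 1/135 (u = 1/(121 + (6 - 1*(-8))) = 1/(121 + (6 + 8)) = 1/(121 + 14) = 1/135 ≈ 0.0074074)
Y = 134/15 (Y = (1/135)*(-9) + (1 - 8/3*(-3)) = -1/15 + (1 + 8) = -1/15 + 9 = 134/15 ≈ 8.9333)
1/Y = 1/(134/15) = 15/134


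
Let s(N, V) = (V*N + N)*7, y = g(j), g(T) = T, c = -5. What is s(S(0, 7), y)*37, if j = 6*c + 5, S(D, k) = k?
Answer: -43512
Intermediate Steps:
j = -25 (j = 6*(-5) + 5 = -30 + 5 = -25)
y = -25
s(N, V) = 7*N + 7*N*V (s(N, V) = (N*V + N)*7 = (N + N*V)*7 = 7*N + 7*N*V)
s(S(0, 7), y)*37 = (7*7*(1 - 25))*37 = (7*7*(-24))*37 = -1176*37 = -43512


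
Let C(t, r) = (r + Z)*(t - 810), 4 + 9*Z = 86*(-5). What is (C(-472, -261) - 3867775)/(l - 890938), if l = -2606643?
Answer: 31242169/31478229 ≈ 0.99250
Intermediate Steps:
Z = -434/9 (Z = -4/9 + (86*(-5))/9 = -4/9 + (1/9)*(-430) = -4/9 - 430/9 = -434/9 ≈ -48.222)
C(t, r) = (-810 + t)*(-434/9 + r) (C(t, r) = (r - 434/9)*(t - 810) = (-434/9 + r)*(-810 + t) = (-810 + t)*(-434/9 + r))
(C(-472, -261) - 3867775)/(l - 890938) = ((39060 - 810*(-261) - 434/9*(-472) - 261*(-472)) - 3867775)/(-2606643 - 890938) = ((39060 + 211410 + 204848/9 + 123192) - 3867775)/(-3497581) = (3567806/9 - 3867775)*(-1/3497581) = -31242169/9*(-1/3497581) = 31242169/31478229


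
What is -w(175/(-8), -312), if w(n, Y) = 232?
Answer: -232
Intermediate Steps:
-w(175/(-8), -312) = -1*232 = -232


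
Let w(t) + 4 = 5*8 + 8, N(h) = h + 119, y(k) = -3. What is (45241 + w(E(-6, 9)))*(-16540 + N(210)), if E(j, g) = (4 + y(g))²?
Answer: -734115135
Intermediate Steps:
N(h) = 119 + h
E(j, g) = 1 (E(j, g) = (4 - 3)² = 1² = 1)
w(t) = 44 (w(t) = -4 + (5*8 + 8) = -4 + (40 + 8) = -4 + 48 = 44)
(45241 + w(E(-6, 9)))*(-16540 + N(210)) = (45241 + 44)*(-16540 + (119 + 210)) = 45285*(-16540 + 329) = 45285*(-16211) = -734115135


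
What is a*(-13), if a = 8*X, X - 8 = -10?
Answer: 208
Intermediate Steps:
X = -2 (X = 8 - 10 = -2)
a = -16 (a = 8*(-2) = -16)
a*(-13) = -16*(-13) = 208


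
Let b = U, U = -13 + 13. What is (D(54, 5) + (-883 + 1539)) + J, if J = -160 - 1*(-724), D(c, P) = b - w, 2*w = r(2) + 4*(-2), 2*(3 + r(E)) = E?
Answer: 1225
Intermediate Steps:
r(E) = -3 + E/2
w = -5 (w = ((-3 + (1/2)*2) + 4*(-2))/2 = ((-3 + 1) - 8)/2 = (-2 - 8)/2 = (1/2)*(-10) = -5)
U = 0
b = 0
D(c, P) = 5 (D(c, P) = 0 - 1*(-5) = 0 + 5 = 5)
J = 564 (J = -160 + 724 = 564)
(D(54, 5) + (-883 + 1539)) + J = (5 + (-883 + 1539)) + 564 = (5 + 656) + 564 = 661 + 564 = 1225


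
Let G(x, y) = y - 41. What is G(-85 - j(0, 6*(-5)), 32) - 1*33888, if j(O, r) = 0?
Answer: -33897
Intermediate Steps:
G(x, y) = -41 + y
G(-85 - j(0, 6*(-5)), 32) - 1*33888 = (-41 + 32) - 1*33888 = -9 - 33888 = -33897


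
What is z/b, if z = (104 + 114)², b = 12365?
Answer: 47524/12365 ≈ 3.8434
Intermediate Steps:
z = 47524 (z = 218² = 47524)
z/b = 47524/12365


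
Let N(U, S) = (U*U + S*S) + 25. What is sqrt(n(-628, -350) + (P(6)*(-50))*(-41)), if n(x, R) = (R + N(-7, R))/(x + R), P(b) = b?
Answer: 2*sqrt(727826133)/489 ≈ 110.34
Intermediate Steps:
N(U, S) = 25 + S**2 + U**2 (N(U, S) = (U**2 + S**2) + 25 = (S**2 + U**2) + 25 = 25 + S**2 + U**2)
n(x, R) = (74 + R + R**2)/(R + x) (n(x, R) = (R + (25 + R**2 + (-7)**2))/(x + R) = (R + (25 + R**2 + 49))/(R + x) = (R + (74 + R**2))/(R + x) = (74 + R + R**2)/(R + x))
sqrt(n(-628, -350) + (P(6)*(-50))*(-41)) = sqrt((74 - 350 + (-350)**2)/(-350 - 628) + (6*(-50))*(-41)) = sqrt((74 - 350 + 122500)/(-978) - 300*(-41)) = sqrt(-1/978*122224 + 12300) = sqrt(-61112/489 + 12300) = sqrt(5953588/489) = 2*sqrt(727826133)/489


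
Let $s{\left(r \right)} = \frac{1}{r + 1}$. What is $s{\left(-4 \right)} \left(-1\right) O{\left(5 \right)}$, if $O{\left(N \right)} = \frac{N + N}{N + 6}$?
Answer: $\frac{10}{33} \approx 0.30303$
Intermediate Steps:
$O{\left(N \right)} = \frac{2 N}{6 + N}$
$s{\left(r \right)} = \frac{1}{1 + r}$
$s{\left(-4 \right)} \left(-1\right) O{\left(5 \right)} = \frac{1}{1 - 4} \left(-1\right) 2 \cdot 5 \frac{1}{6 + 5} = \frac{1}{-3} \left(-1\right) 2 \cdot 5 \cdot \frac{1}{11} = \left(- \frac{1}{3}\right) \left(-1\right) 2 \cdot 5 \cdot \frac{1}{11} = \frac{1}{3} \cdot \frac{10}{11} = \frac{10}{33}$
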